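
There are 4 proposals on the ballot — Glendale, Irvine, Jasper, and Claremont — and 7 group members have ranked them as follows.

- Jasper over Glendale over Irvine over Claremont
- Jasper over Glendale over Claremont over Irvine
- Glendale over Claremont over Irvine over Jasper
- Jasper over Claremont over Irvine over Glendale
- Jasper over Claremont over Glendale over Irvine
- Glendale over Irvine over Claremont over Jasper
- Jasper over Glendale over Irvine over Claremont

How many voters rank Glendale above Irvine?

6

Ballots ranking Glendale above Irvine: 6.
Ballots ranking Irvine above Glendale: 1.
So 6 of 7 voters prefer Glendale to Irvine.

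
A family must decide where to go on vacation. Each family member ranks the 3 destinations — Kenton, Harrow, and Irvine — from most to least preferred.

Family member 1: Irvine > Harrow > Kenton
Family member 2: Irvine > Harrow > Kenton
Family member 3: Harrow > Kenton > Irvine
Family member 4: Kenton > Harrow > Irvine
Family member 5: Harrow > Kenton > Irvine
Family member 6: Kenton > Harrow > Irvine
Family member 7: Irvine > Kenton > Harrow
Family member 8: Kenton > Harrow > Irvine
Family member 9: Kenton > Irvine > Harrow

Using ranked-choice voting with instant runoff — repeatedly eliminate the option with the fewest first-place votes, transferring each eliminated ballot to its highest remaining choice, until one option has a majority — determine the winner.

Kenton

Round 1: Kenton 4, Irvine 3, Harrow 2. Harrow has the fewest and is eliminated.
Round 2: Kenton 6, Irvine 3. Kenton has a majority.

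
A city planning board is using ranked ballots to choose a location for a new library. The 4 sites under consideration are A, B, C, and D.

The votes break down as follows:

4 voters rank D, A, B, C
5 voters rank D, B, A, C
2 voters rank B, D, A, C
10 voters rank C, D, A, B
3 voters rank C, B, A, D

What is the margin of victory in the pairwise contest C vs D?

2

Ballots ranking C above D: 10+3 = 13.
Ballots ranking D above C: 4+5+2 = 11.
C wins 13–11, a margin of 2.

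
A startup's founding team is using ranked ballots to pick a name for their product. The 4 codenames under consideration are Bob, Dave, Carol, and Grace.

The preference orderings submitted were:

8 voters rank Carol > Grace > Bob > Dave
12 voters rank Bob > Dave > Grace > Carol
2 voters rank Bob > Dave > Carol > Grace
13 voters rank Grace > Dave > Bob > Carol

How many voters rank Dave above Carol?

27

Ballots ranking Dave above Carol: 12+2+13 = 27.
Ballots ranking Carol above Dave: 8.
So 27 of 35 voters prefer Dave to Carol.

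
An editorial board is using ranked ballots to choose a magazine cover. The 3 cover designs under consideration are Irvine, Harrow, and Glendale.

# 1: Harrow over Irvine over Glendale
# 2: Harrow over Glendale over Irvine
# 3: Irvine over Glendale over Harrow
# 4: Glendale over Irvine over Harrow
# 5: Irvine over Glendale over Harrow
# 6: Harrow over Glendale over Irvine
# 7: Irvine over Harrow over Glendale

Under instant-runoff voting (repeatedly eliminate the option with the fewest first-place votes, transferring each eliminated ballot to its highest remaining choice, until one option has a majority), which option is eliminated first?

Round 1: Irvine 3, Harrow 3, Glendale 1. Glendale has the fewest and is eliminated.
Round 2: Irvine 4, Harrow 3. Irvine has a majority.

Glendale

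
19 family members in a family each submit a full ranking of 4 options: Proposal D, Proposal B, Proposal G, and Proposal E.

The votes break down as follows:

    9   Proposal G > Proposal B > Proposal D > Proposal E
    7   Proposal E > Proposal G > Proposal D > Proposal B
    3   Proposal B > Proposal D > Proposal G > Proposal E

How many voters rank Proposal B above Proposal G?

3

Ballots ranking Proposal B above Proposal G: 3.
Ballots ranking Proposal G above Proposal B: 9+7 = 16.
So 3 of 19 voters prefer Proposal B to Proposal G.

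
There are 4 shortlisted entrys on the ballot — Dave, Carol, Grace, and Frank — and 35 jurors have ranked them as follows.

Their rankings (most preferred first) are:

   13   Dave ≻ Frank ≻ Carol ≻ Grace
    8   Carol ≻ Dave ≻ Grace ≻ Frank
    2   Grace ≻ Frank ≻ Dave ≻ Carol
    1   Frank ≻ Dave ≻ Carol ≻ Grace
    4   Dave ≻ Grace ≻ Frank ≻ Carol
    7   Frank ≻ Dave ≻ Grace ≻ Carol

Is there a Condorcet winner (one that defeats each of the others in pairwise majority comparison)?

Yes

Head-to-head results (35 voters total):
Dave vs Carol: Dave wins 27–8.
Dave vs Grace: Dave wins 33–2.
Dave vs Frank: Dave wins 25–10.
Carol vs Grace: Carol wins 22–13.
Carol vs Frank: Frank wins 27–8.
Grace vs Frank: Frank wins 21–14.
Dave beats each rival — Carol (27–8), Grace (33–2), Frank (25–10) — so Dave is the Condorcet winner.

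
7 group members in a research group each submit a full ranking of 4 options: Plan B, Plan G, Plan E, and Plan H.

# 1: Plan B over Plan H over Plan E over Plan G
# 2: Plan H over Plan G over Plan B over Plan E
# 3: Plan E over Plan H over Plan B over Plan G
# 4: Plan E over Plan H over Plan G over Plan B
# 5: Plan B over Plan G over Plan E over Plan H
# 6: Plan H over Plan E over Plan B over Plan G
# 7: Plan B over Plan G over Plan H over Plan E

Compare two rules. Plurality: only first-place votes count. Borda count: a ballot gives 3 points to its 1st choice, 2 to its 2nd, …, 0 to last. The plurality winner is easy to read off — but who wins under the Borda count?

Plurality first-place counts: Plan B 3, Plan G 0, Plan E 2, Plan H 2 → Plan B.
Borda totals: Plan B 12, Plan G 7, Plan E 10, Plan H 13 → Plan H.

Plan H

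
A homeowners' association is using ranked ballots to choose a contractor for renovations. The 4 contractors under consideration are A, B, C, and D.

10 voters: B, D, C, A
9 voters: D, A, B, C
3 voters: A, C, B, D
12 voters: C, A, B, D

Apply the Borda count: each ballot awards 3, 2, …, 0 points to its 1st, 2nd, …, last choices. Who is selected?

B

Borda scores:
  A: 10·0 + 9·2 + 3·3 + 12·2 = 51
  B: 10·3 + 9·1 + 3·1 + 12·1 = 54
  C: 10·1 + 9·0 + 3·2 + 12·3 = 52
  D: 10·2 + 9·3 + 3·0 + 12·0 = 47
B has the highest total.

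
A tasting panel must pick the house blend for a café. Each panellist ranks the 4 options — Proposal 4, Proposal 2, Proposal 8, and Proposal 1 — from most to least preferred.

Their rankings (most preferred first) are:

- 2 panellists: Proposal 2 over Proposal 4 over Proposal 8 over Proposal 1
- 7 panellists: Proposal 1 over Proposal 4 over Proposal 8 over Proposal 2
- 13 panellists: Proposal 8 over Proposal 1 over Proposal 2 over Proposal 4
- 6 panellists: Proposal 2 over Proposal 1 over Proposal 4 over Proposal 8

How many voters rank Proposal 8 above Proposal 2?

20

Ballots ranking Proposal 8 above Proposal 2: 7+13 = 20.
Ballots ranking Proposal 2 above Proposal 8: 2+6 = 8.
So 20 of 28 voters prefer Proposal 8 to Proposal 2.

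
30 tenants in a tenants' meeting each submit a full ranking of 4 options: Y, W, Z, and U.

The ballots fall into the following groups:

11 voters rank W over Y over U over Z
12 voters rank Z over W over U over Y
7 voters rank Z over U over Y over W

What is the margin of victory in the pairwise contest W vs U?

Ballots ranking W above U: 11+12 = 23.
Ballots ranking U above W: 7.
W wins 23–7, a margin of 16.

16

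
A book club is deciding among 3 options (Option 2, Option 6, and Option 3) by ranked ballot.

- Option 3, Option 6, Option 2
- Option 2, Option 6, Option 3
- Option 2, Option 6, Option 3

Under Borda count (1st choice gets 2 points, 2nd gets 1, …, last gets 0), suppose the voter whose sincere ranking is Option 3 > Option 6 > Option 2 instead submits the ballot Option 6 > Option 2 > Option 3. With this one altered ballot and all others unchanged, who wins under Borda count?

Option 2

Borda totals with the altered ballot: Option 2 5, Option 6 4, Option 3 0.
The winner is unchanged: still Option 2.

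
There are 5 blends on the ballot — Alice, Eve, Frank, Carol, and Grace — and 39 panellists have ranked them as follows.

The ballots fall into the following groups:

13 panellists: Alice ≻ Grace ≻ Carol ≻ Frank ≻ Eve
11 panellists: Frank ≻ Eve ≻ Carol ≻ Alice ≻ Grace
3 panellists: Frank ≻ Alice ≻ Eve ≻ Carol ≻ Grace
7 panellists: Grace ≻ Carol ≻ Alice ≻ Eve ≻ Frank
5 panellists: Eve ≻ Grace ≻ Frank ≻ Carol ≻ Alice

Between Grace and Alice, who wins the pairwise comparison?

Alice

Ballots ranking Grace above Alice: 7+5 = 12.
Ballots ranking Alice above Grace: 13+11+3 = 27.
Alice wins the head-to-head, 27–12.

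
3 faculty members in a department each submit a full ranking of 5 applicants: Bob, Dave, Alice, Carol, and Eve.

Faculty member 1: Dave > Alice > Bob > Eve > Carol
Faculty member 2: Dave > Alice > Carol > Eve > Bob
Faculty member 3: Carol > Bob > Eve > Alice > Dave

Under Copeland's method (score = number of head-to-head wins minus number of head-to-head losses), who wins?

Pairwise results:
  Bob vs Dave: Dave wins 2–1.
  Bob vs Alice: Alice wins 2–1.
  Bob vs Carol: Carol wins 2–1.
  Bob vs Eve: Bob wins 2–1.
  Dave vs Alice: Dave wins 2–1.
  Dave vs Carol: Dave wins 2–1.
  Dave vs Eve: Dave wins 2–1.
  Alice vs Carol: Alice wins 2–1.
  Alice vs Eve: Alice wins 2–1.
  Carol vs Eve: Carol wins 2–1.
Copeland scores (wins − losses):
  Bob: 1 − 3 = -2
  Dave: 4 − 0 = 4
  Alice: 3 − 1 = 2
  Carol: 2 − 2 = 0
  Eve: 0 − 4 = -4
Dave has the best Copeland score.

Dave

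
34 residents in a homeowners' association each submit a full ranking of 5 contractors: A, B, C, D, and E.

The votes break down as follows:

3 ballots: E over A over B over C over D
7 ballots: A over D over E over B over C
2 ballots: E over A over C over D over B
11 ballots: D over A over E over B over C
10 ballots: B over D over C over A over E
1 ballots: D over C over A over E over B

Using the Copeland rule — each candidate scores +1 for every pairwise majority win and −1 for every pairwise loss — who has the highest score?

D

Pairwise results:
  A vs B: A wins 24–10.
  A vs C: A wins 23–11.
  A vs D: D wins 22–12.
  A vs E: A wins 29–5.
  B vs C: B wins 31–3.
  B vs D: D wins 21–13.
  B vs E: E wins 24–10.
  C vs D: D wins 29–5.
  C vs E: E wins 23–11.
  D vs E: D wins 29–5.
Copeland scores (wins − losses):
  A: 3 − 1 = 2
  B: 1 − 3 = -2
  C: 0 − 4 = -4
  D: 4 − 0 = 4
  E: 2 − 2 = 0
D has the best Copeland score.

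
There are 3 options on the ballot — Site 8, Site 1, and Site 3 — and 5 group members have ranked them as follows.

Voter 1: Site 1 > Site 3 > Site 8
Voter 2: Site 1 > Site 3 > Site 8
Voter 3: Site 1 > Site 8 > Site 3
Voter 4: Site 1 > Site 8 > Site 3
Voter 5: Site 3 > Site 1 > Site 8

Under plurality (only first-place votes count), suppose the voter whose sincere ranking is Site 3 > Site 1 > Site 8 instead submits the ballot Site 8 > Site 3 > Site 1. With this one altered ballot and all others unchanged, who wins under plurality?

Site 1

First-place totals with the altered ballot: Site 8 1, Site 1 4, Site 3 0.
The winner is unchanged: still Site 1.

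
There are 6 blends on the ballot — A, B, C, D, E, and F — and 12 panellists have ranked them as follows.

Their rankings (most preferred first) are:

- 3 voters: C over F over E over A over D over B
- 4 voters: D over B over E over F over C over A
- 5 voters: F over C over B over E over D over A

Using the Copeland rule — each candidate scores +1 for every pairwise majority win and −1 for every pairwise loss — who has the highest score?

F

Pairwise results:
  A vs B: B wins 9–3.
  A vs C: C wins 12–0.
  A vs D: D wins 9–3.
  A vs E: E wins 12–0.
  A vs F: F wins 12–0.
  B vs C: C wins 8–4.
  B vs D: D wins 7–5.
  B vs E: B wins 9–3.
  B vs F: F wins 8–4.
  C vs D: C wins 8–4.
  C vs E: C wins 8–4.
  C vs F: F wins 9–3.
  D vs E: E wins 8–4.
  D vs F: F wins 8–4.
  E vs F: F wins 8–4.
Copeland scores (wins − losses):
  A: 0 − 5 = -5
  B: 2 − 3 = -1
  C: 4 − 1 = 3
  D: 2 − 3 = -1
  E: 2 − 3 = -1
  F: 5 − 0 = 5
F has the best Copeland score.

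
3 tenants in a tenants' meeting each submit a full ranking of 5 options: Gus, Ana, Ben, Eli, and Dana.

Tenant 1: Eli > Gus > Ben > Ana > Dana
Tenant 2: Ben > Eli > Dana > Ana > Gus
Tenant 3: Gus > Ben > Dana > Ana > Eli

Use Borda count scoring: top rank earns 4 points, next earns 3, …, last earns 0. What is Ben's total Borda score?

Borda scores:
  Gus: 3 + 0 + 4 = 7
  Ana: 1 + 1 + 1 = 3
  Ben: 2 + 4 + 3 = 9
  Eli: 4 + 3 + 0 = 7
  Dana: 0 + 2 + 2 = 4

9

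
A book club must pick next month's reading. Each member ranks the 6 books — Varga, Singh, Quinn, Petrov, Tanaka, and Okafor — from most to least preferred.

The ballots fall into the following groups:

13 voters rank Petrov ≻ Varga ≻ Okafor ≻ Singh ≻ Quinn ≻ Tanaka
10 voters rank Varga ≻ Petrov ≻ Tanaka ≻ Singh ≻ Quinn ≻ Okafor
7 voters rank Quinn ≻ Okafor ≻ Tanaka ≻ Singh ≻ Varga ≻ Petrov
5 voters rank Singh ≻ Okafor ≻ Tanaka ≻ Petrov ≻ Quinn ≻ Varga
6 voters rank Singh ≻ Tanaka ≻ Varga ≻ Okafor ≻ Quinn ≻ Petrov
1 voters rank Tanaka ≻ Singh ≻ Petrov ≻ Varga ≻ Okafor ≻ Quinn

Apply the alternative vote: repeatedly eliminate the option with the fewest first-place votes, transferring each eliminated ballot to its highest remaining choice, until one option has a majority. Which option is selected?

Petrov

Round 1: Petrov 13, Singh 11, Varga 10, Quinn 7, Tanaka 1, Okafor 0. Okafor has the fewest and is eliminated.
Round 2: Petrov 13, Singh 11, Varga 10, Quinn 7, Tanaka 1. Tanaka has the fewest and is eliminated.
Round 3: Petrov 13, Singh 12, Varga 10, Quinn 7. Quinn has the fewest and is eliminated.
Round 4: Singh 19, Petrov 13, Varga 10. Varga has the fewest and is eliminated.
Round 5: Petrov 23, Singh 19. Petrov has a majority.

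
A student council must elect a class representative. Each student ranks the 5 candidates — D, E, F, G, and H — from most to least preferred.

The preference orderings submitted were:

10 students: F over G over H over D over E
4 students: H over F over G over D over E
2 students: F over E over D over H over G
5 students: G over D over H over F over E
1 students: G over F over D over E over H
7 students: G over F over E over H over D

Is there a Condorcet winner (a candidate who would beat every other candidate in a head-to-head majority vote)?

Head-to-head results (29 voters total):
D vs E: D wins 20–9.
D vs F: F wins 24–5.
D vs G: G wins 27–2.
D vs H: H wins 21–8.
E vs F: F wins 29–0.
E vs G: G wins 27–2.
E vs H: H wins 19–10.
F vs G: F wins 16–13.
F vs H: F wins 20–9.
G vs H: G wins 23–6.
F beats each rival — D (24–5), E (29–0), G (16–13), H (20–9) — so F is the Condorcet winner.

Yes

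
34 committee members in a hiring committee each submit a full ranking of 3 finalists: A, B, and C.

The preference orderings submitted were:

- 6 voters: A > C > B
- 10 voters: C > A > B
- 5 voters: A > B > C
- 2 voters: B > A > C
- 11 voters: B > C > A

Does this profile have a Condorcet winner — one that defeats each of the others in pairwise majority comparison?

No

Head-to-head results (34 voters total):
A vs B: A wins 21–13.
A vs C: C wins 21–13.
B vs C: B wins 18–16.
No candidate beats all others: A beats B beats C beats A, a majority cycle.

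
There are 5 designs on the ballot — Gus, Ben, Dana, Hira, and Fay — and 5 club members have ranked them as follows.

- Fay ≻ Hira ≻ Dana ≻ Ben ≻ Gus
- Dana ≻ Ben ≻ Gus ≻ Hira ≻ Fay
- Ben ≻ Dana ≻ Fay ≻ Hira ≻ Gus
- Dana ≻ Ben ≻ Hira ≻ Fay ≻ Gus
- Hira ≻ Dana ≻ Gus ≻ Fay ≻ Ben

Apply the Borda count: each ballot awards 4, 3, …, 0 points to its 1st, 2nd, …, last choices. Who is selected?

Dana

Borda scores:
  Gus: 0 + 2 + 0 + 0 + 2 = 4
  Ben: 1 + 3 + 4 + 3 + 0 = 11
  Dana: 2 + 4 + 3 + 4 + 3 = 16
  Hira: 3 + 1 + 1 + 2 + 4 = 11
  Fay: 4 + 0 + 2 + 1 + 1 = 8
Dana has the highest total.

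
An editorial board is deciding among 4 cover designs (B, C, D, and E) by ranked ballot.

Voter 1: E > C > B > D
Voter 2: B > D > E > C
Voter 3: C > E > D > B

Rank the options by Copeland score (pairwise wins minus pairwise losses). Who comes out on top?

E

Pairwise results:
  B vs C: C wins 2–1.
  B vs D: B wins 2–1.
  B vs E: E wins 2–1.
  C vs D: C wins 2–1.
  C vs E: E wins 2–1.
  D vs E: E wins 2–1.
Copeland scores (wins − losses):
  B: 1 − 2 = -1
  C: 2 − 1 = 1
  D: 0 − 3 = -3
  E: 3 − 0 = 3
E has the best Copeland score.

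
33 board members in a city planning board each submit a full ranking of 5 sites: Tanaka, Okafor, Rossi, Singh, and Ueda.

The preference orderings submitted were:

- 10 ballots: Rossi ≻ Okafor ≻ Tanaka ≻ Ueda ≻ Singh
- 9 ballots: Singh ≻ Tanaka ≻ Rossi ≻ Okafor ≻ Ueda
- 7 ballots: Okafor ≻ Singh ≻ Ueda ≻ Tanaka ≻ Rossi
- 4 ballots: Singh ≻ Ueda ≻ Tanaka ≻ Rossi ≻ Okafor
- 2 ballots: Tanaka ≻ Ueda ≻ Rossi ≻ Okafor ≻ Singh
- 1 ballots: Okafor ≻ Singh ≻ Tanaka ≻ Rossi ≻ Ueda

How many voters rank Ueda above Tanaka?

11

Ballots ranking Ueda above Tanaka: 7+4 = 11.
Ballots ranking Tanaka above Ueda: 10+9+2+1 = 22.
So 11 of 33 voters prefer Ueda to Tanaka.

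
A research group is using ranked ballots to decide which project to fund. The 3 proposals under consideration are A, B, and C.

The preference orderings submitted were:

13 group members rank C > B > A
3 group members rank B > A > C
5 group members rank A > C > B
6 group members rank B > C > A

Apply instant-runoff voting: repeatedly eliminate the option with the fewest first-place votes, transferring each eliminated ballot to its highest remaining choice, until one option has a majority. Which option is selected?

C

Round 1: C 13, B 9, A 5. A has the fewest and is eliminated.
Round 2: C 18, B 9. C has a majority.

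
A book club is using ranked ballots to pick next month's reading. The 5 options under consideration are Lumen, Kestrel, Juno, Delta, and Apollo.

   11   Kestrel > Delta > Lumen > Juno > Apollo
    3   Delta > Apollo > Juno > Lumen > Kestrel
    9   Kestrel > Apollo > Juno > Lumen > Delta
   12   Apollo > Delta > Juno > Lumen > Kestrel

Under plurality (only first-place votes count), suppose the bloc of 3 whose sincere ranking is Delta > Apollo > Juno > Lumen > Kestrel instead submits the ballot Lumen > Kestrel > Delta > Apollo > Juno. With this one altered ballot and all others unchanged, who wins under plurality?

Kestrel

First-place totals with the altered ballot: Lumen 3, Kestrel 20, Juno 0, Delta 0, Apollo 12.
The winner is unchanged: still Kestrel.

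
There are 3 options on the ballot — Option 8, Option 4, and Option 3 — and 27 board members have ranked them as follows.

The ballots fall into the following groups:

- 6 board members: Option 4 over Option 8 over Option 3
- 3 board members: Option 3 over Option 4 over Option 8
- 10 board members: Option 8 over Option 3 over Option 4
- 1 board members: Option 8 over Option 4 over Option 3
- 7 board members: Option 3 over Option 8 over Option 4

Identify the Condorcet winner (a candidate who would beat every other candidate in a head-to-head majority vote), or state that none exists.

Option 8

Head-to-head results (27 voters total):
Option 8 vs Option 4: Option 8 wins 18–9.
Option 8 vs Option 3: Option 8 wins 17–10.
Option 4 vs Option 3: Option 3 wins 20–7.
Option 8 beats each rival — Option 4 (18–9), Option 3 (17–10) — so Option 8 is the Condorcet winner.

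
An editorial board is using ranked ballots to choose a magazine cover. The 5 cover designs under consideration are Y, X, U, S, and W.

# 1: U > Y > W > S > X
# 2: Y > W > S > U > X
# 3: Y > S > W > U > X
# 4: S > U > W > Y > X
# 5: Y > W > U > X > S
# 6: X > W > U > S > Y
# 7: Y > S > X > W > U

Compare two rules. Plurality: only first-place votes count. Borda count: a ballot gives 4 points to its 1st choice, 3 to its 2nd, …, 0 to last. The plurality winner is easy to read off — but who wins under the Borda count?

Y

Plurality first-place counts: Y 4, X 1, U 1, S 1, W 0 → Y.
Borda totals: Y 20, X 7, U 13, S 14, W 16 → Y.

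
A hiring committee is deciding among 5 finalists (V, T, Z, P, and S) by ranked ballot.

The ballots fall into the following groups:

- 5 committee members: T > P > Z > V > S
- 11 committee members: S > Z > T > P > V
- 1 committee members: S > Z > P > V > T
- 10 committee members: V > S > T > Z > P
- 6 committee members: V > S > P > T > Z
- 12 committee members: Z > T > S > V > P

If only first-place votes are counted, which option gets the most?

First-place vote totals:
  V: 16
  T: 5
  Z: 12
  P: 0
  S: 12
V has the most first-place votes.

V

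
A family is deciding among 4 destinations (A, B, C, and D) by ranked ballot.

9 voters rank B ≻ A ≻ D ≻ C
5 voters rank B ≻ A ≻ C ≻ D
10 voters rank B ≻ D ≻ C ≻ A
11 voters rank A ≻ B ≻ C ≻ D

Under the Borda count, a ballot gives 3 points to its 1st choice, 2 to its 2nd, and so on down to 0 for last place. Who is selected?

B

Borda scores:
  A: 9·2 + 5·2 + 10·0 + 11·3 = 61
  B: 9·3 + 5·3 + 10·3 + 11·2 = 94
  C: 9·0 + 5·1 + 10·1 + 11·1 = 26
  D: 9·1 + 5·0 + 10·2 + 11·0 = 29
B has the highest total.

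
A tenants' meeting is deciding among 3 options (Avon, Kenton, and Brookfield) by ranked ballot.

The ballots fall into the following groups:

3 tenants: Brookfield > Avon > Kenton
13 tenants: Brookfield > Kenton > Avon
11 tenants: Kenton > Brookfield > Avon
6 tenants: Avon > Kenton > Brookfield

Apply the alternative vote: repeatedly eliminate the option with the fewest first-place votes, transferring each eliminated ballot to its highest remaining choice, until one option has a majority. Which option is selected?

Kenton

Round 1: Brookfield 16, Kenton 11, Avon 6. Avon has the fewest and is eliminated.
Round 2: Kenton 17, Brookfield 16. Kenton has a majority.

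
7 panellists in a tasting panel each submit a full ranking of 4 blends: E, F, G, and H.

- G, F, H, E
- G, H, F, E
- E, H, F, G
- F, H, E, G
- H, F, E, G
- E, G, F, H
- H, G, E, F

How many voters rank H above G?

Ballots ranking H above G: 4.
Ballots ranking G above H: 3.
So 4 of 7 voters prefer H to G.

4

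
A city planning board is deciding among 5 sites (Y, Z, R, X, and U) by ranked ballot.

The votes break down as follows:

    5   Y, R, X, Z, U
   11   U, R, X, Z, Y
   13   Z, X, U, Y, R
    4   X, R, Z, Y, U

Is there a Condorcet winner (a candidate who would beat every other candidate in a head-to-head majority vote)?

Yes

Head-to-head results (33 voters total):
Y vs Z: Z wins 28–5.
Y vs R: Y wins 18–15.
Y vs X: X wins 28–5.
Y vs U: U wins 24–9.
Z vs R: R wins 20–13.
Z vs X: X wins 20–13.
Z vs U: Z wins 22–11.
R vs X: X wins 17–16.
R vs U: U wins 24–9.
X vs U: X wins 22–11.
X beats each rival — Y (28–5), Z (20–13), R (17–16), U (22–11) — so X is the Condorcet winner.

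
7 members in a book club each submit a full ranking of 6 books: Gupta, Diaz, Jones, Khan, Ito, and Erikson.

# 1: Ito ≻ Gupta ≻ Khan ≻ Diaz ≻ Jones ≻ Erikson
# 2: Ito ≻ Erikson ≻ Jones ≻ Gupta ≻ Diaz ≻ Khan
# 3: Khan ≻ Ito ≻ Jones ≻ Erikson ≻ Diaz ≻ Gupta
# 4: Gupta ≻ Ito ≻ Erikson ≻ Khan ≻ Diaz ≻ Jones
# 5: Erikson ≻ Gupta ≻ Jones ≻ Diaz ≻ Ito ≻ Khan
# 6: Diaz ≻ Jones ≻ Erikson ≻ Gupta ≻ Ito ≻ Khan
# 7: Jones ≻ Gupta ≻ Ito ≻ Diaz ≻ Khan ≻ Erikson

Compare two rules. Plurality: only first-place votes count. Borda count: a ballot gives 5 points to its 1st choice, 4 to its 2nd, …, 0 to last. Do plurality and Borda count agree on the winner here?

Plurality first-place counts: Gupta 1, Diaz 1, Jones 1, Khan 1, Ito 2, Erikson 1 → Ito.
Borda totals: Gupta 21, Diaz 14, Jones 19, Khan 11, Ito 23, Erikson 17 → Ito.
The two rules agree on Ito.

Yes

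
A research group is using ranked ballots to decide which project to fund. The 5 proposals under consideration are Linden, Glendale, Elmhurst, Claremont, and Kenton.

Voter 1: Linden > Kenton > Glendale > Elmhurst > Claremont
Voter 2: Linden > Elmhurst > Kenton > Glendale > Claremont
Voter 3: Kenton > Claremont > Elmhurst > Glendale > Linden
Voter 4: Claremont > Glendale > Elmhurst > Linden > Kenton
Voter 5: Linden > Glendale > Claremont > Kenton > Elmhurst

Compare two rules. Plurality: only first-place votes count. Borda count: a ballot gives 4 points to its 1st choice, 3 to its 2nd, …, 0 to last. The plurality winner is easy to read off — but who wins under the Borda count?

Linden

Plurality first-place counts: Linden 3, Glendale 0, Elmhurst 0, Claremont 1, Kenton 1 → Linden.
Borda totals: Linden 13, Glendale 10, Elmhurst 8, Claremont 9, Kenton 10 → Linden.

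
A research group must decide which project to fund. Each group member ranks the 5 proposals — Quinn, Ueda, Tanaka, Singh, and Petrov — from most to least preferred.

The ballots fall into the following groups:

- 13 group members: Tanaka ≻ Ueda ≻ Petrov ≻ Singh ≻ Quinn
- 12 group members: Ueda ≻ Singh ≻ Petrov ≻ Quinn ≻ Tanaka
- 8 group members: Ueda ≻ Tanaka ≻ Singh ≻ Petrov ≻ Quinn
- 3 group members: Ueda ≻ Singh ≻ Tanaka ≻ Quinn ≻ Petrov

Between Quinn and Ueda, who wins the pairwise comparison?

Ballots ranking Quinn above Ueda: 0.
Ballots ranking Ueda above Quinn: 13+12+8+3 = 36.
Ueda wins the head-to-head, 36–0.

Ueda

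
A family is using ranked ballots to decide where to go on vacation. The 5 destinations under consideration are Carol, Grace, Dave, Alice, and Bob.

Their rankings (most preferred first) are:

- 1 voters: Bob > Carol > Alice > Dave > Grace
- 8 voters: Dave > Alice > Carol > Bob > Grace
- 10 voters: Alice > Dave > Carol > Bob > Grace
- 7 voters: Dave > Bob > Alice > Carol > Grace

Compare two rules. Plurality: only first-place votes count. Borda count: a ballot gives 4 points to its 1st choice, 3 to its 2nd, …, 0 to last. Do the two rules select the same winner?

Plurality first-place counts: Carol 0, Grace 0, Dave 15, Alice 10, Bob 1 → Dave.
Borda totals: Carol 46, Grace 0, Dave 91, Alice 80, Bob 43 → Dave.
The two rules agree on Dave.

Yes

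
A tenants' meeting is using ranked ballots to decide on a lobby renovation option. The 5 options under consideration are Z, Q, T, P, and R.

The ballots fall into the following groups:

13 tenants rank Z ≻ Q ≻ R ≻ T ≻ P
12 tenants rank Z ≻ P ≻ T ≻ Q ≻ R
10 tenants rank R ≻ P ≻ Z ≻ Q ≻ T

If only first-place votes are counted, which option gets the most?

First-place vote totals:
  Z: 25
  Q: 0
  T: 0
  P: 0
  R: 10
Z has the most first-place votes.

Z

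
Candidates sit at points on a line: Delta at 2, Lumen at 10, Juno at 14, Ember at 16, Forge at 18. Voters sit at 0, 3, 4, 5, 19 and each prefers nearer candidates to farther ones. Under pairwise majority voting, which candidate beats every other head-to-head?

Delta

With single-peaked preferences on a line, the Condorcet winner is the candidate closest to the median voter.
The median voter (position 4) is closest to Delta at 2.
Check: Delta vs Lumen — voters closer to Delta: 4 of 5.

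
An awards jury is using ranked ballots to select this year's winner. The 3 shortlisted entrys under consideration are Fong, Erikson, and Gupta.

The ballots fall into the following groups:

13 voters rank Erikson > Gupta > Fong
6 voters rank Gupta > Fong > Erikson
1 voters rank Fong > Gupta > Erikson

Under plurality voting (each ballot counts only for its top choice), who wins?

Erikson

First-place vote totals:
  Fong: 1
  Erikson: 13
  Gupta: 6
Erikson has the most first-place votes.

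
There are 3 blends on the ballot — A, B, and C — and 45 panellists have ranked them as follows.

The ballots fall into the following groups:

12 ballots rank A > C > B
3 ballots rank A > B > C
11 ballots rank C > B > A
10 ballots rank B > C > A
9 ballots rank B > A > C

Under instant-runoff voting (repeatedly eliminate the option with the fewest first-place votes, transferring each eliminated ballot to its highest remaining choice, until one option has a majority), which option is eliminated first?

C

Round 1: B 19, A 15, C 11. C has the fewest and is eliminated.
Round 2: B 30, A 15. B has a majority.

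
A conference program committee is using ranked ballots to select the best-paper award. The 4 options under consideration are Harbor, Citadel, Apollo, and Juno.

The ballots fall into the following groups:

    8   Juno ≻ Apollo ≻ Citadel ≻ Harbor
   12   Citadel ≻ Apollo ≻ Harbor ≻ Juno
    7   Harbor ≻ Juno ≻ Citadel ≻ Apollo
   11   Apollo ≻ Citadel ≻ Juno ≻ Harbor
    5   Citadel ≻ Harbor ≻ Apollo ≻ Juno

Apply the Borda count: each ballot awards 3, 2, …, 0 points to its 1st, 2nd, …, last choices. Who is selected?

Borda scores:
  Harbor: 8·0 + 12·1 + 7·3 + 11·0 + 5·2 = 43
  Citadel: 8·1 + 12·3 + 7·1 + 11·2 + 5·3 = 88
  Apollo: 8·2 + 12·2 + 7·0 + 11·3 + 5·1 = 78
  Juno: 8·3 + 12·0 + 7·2 + 11·1 + 5·0 = 49
Citadel has the highest total.

Citadel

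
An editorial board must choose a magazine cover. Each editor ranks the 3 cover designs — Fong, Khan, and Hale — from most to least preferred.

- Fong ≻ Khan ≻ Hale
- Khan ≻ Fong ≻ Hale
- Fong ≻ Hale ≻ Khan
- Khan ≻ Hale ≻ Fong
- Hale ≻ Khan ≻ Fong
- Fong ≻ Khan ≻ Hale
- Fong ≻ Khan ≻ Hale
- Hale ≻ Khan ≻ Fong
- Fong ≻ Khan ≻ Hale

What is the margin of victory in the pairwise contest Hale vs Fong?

3

Ballots ranking Hale above Fong: 3.
Ballots ranking Fong above Hale: 6.
Fong wins 6–3, a margin of 3.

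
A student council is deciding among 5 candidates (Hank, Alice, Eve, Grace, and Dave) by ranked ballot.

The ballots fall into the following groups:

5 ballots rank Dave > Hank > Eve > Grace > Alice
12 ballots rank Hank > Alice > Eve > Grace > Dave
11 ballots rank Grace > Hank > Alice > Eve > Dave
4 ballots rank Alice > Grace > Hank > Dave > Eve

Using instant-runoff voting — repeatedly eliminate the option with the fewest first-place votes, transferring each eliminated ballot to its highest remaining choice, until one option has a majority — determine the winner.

Round 1: Hank 12, Grace 11, Dave 5, Alice 4, Eve 0. Eve has the fewest and is eliminated.
Round 2: Hank 12, Grace 11, Dave 5, Alice 4. Alice has the fewest and is eliminated.
Round 3: Grace 15, Hank 12, Dave 5. Dave has the fewest and is eliminated.
Round 4: Hank 17, Grace 15. Hank has a majority.

Hank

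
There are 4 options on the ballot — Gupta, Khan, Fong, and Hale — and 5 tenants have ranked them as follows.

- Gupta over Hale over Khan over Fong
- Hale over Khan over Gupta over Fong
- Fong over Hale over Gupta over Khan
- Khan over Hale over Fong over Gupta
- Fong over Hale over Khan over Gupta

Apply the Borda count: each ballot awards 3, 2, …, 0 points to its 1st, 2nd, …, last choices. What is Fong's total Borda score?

7

Borda scores:
  Gupta: 3 + 1 + 1 + 0 + 0 = 5
  Khan: 1 + 2 + 0 + 3 + 1 = 7
  Fong: 0 + 0 + 3 + 1 + 3 = 7
  Hale: 2 + 3 + 2 + 2 + 2 = 11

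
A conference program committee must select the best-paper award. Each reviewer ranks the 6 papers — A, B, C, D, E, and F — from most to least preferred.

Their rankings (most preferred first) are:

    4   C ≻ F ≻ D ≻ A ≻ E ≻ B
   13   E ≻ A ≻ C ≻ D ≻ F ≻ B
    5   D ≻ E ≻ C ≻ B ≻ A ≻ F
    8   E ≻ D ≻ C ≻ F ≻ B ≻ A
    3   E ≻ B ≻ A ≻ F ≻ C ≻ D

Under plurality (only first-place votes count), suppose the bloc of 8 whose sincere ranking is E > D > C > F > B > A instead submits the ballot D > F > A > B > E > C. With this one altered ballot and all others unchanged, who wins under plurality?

First-place totals with the altered ballot: A 0, B 0, C 4, D 13, E 16, F 0.
The winner is unchanged: still E.

E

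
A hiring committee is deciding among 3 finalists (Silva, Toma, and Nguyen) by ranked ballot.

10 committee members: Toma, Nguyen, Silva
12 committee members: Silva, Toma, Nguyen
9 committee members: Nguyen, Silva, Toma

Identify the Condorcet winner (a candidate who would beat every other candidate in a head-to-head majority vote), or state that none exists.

None — there is no Condorcet winner

Head-to-head results (31 voters total):
Silva vs Toma: Silva wins 21–10.
Silva vs Nguyen: Nguyen wins 19–12.
Toma vs Nguyen: Toma wins 22–9.
No candidate beats all others: Silva beats Toma beats Nguyen beats Silva, a majority cycle.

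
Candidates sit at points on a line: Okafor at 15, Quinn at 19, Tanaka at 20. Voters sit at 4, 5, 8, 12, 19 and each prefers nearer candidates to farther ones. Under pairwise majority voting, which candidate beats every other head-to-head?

Okafor

With single-peaked preferences on a line, the Condorcet winner is the candidate closest to the median voter.
The median voter (position 8) is closest to Okafor at 15.
Check: Okafor vs Tanaka — voters closer to Okafor: 4 of 5.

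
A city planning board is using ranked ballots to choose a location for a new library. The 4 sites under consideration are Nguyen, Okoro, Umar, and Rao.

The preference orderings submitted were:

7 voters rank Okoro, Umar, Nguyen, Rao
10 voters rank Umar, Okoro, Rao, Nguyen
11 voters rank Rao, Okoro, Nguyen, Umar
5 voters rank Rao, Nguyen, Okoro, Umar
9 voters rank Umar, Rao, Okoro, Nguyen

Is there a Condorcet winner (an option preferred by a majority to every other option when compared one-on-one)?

No

Head-to-head results (42 voters total):
Nguyen vs Okoro: Okoro wins 37–5.
Nguyen vs Umar: Umar wins 26–16.
Nguyen vs Rao: Rao wins 35–7.
Okoro vs Umar: Okoro wins 23–19.
Okoro vs Rao: Rao wins 25–17.
Umar vs Rao: Umar wins 26–16.
No candidate beats all others: Okoro beats Umar beats Rao beats Okoro, a majority cycle.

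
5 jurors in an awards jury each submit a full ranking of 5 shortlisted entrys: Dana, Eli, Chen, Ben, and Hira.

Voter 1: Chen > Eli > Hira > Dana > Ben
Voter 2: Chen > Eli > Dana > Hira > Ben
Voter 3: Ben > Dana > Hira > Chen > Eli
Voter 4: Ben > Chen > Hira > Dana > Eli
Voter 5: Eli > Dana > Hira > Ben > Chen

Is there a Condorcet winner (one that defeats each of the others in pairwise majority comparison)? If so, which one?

There is no Condorcet winner

Head-to-head results (5 voters total):
Dana vs Eli: Eli wins 3–2.
Dana vs Chen: Chen wins 3–2.
Dana vs Ben: Dana wins 3–2.
Dana vs Hira: Dana wins 3–2.
Eli vs Chen: Chen wins 4–1.
Eli vs Ben: Eli wins 3–2.
Eli vs Hira: Eli wins 3–2.
Chen vs Ben: Ben wins 3–2.
Chen vs Hira: Chen wins 3–2.
Ben vs Hira: Hira wins 3–2.
No candidate beats all others: Dana beats Ben beats Chen beats Dana, a majority cycle.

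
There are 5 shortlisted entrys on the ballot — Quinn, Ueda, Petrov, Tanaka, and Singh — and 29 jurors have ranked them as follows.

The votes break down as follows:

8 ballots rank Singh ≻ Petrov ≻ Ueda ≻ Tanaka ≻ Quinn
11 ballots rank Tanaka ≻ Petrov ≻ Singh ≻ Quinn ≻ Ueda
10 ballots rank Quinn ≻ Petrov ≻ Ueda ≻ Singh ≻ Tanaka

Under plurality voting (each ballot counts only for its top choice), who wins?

First-place vote totals:
  Quinn: 10
  Ueda: 0
  Petrov: 0
  Tanaka: 11
  Singh: 8
Tanaka has the most first-place votes.

Tanaka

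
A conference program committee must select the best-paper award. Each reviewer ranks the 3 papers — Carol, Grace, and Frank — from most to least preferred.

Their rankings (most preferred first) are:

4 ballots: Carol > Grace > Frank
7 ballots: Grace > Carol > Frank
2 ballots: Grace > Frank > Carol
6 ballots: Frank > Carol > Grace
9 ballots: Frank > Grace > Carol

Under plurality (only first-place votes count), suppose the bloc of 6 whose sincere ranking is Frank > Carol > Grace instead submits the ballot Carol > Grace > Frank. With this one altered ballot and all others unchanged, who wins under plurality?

Carol

First-place totals with the altered ballot: Carol 10, Grace 9, Frank 9.
The switch changes the winner from Frank to Carol.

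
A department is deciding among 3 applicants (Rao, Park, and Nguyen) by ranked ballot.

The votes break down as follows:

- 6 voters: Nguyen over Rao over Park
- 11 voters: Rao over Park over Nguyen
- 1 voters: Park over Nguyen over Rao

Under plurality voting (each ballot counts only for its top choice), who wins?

First-place vote totals:
  Rao: 11
  Park: 1
  Nguyen: 6
Rao has the most first-place votes.

Rao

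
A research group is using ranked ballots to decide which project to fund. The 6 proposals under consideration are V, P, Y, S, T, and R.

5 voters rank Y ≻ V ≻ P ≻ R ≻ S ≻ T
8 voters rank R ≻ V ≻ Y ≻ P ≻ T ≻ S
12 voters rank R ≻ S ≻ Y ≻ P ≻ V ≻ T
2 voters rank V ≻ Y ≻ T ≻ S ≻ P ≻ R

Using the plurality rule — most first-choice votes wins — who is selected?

First-place vote totals:
  V: 2
  P: 0
  Y: 5
  S: 0
  T: 0
  R: 20
R has the most first-place votes.

R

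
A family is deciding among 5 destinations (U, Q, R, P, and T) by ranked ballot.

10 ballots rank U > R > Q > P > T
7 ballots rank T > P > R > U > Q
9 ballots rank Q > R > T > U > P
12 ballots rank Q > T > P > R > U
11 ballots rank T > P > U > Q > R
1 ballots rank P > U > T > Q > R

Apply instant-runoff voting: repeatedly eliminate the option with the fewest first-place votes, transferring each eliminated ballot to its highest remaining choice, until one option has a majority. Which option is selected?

Round 1: Q 21, T 18, U 10, P 1, R 0. R has the fewest and is eliminated.
Round 2: Q 21, T 18, U 10, P 1. P has the fewest and is eliminated.
Round 3: Q 21, T 18, U 11. U has the fewest and is eliminated.
Round 4: Q 31, T 19. Q has a majority.

Q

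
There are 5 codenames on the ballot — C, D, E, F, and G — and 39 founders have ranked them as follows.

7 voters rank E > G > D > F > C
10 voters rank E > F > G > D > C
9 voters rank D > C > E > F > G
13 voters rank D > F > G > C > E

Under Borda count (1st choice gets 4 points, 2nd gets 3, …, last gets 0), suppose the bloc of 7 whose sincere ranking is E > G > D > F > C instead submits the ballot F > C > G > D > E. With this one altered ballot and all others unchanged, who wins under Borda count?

F

Borda totals with the altered ballot: C 61, D 105, E 58, F 106, G 60.
The switch changes the winner from D to F.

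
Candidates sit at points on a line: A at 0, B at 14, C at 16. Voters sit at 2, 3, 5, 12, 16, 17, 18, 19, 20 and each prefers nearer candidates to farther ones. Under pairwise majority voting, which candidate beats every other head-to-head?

C

With single-peaked preferences on a line, the Condorcet winner is the candidate closest to the median voter.
The median voter (position 16) is closest to C at 16.
Check: C vs B — voters closer to C: 5 of 9.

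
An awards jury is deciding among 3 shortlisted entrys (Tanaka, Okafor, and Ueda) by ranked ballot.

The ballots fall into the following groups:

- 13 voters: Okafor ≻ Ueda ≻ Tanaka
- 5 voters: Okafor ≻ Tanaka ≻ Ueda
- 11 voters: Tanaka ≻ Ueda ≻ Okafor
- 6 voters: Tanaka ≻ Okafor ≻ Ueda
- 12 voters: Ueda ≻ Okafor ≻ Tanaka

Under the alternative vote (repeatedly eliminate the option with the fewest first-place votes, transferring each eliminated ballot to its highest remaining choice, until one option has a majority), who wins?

Round 1: Okafor 18, Tanaka 17, Ueda 12. Ueda has the fewest and is eliminated.
Round 2: Okafor 30, Tanaka 17. Okafor has a majority.

Okafor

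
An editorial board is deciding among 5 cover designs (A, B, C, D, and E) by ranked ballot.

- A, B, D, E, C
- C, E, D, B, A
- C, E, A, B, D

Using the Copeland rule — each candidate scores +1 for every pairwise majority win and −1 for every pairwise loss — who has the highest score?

Pairwise results:
  A vs B: A wins 2–1.
  A vs C: C wins 2–1.
  A vs D: A wins 2–1.
  A vs E: E wins 2–1.
  B vs C: C wins 2–1.
  B vs D: B wins 2–1.
  B vs E: E wins 2–1.
  C vs D: C wins 2–1.
  C vs E: C wins 2–1.
  D vs E: E wins 2–1.
Copeland scores (wins − losses):
  A: 2 − 2 = 0
  B: 1 − 3 = -2
  C: 4 − 0 = 4
  D: 0 − 4 = -4
  E: 3 − 1 = 2
C has the best Copeland score.

C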